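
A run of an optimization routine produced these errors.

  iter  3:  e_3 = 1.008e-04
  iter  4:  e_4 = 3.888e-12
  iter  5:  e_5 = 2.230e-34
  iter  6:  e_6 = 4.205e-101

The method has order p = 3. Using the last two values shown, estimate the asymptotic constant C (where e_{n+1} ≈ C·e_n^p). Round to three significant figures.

3.79

C ≈ e_6 / e_5^3
  = 4.205e-101 / (2.230e-34)^3
  = 4.205e-101 / 1.10896e-101 ≈ 3.7919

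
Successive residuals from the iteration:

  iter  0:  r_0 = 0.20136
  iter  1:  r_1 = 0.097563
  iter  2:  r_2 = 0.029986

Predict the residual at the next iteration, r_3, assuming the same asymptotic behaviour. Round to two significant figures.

First estimate the order: p ≈ ln(r_2/r_1) / ln(r_1/r_0) = ln(0.029986/0.097563)/ln(0.097563/0.20136) = ln(0.30735)/ln(0.48452) ≈ 1.6282.
Then r_3 ≈ r_2·(r_2/r_1)^p = 0.029986·(0.30735)^1.6282 = 0.029986·0.146475 ≈ 0.004392.

4.4e-3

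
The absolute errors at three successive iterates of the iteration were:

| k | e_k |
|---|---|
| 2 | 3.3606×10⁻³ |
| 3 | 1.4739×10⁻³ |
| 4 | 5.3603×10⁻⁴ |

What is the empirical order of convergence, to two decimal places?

p ≈ ln(e_4/e_3) / ln(e_3/e_2)
  = ln(5.3603×10⁻⁴/1.4739×10⁻³) / ln(1.4739×10⁻³/3.3606×10⁻³)
  = ln(0.363681) / ln(0.438582)
  = -1.01148 / -0.82421 ≈ 1.22721

1.23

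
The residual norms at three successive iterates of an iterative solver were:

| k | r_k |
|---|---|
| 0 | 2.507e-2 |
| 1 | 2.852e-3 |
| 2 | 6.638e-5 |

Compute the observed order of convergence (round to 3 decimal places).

1.730

p ≈ ln(r_2/r_1) / ln(r_1/r_0)
  = ln(6.638e-5/2.852e-3) / ln(2.852e-3/2.507e-2)
  = ln(0.0232749) / ln(0.113761)
  = -3.760380 / -2.173656 ≈ 1.729979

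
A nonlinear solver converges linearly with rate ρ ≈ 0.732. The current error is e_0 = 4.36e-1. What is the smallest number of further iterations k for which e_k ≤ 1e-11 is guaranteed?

79

After k steps, e_k ≈ 4.36e-1·0.732^k.
Need 0.732^k ≤ 1e-11/4.36e-1 = 2.29358e-11.
k ≥ ln(2.29358e-11)/ln(0.732) = -24.4983/-0.31197 = 78.528.
Smallest integer k = 79.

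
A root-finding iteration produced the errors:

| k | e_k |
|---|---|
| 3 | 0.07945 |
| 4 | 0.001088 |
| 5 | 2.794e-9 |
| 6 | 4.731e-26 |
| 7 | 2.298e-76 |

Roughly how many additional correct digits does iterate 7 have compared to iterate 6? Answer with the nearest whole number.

50

Digits gained ≈ log₁₀(e_6/e_7) = log₁₀(4.731e-26/2.298e-76) = log₁₀(2.05875e+50) ≈ 50.314.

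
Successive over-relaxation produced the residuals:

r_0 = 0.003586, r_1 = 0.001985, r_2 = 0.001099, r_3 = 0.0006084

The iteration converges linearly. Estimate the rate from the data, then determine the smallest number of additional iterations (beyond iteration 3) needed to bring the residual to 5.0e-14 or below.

40

Rate ρ ≈ r_3/r_2 = 0.0006084/0.001099 = 0.5536.
After j more steps, r_{3+j} ≈ 0.0006084·ρ^j; need ρ^j ≤ 5.0e-14/0.0006084 = 8.21828e-11.
j ≥ ln(8.21828e-11)/ln(0.5536) = -23.2221/-0.59131 = 39.272.
So 40 more iterations are needed.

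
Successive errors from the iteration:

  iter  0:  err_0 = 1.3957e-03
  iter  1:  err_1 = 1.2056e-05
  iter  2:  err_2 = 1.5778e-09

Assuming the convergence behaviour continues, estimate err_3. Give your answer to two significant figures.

7.8e-17

First estimate the order: p ≈ ln(err_2/err_1) / ln(err_1/err_0) = ln(1.5778e-09/1.2056e-05)/ln(1.2056e-05/1.3957e-03) = ln(0.000130873)/ln(0.00863796) ≈ 1.8817.
Then err_3 ≈ err_2·(err_2/err_1)^p = 1.5778e-09·(0.000130873)^1.8817 = 1.5778e-09·4.93261e-08 ≈ 7.783e-17.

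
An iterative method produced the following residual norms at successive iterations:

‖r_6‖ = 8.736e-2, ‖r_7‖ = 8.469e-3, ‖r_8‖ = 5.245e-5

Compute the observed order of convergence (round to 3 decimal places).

p ≈ ln(‖r_8‖/‖r_7‖) / ln(‖r_7‖/‖r_6‖)
  = ln(5.245e-5/8.469e-3) / ln(8.469e-3/8.736e-2)
  = ln(0.00619318) / ln(0.0969437)
  = -5.084307 / -2.333625 ≈ 2.178716

2.179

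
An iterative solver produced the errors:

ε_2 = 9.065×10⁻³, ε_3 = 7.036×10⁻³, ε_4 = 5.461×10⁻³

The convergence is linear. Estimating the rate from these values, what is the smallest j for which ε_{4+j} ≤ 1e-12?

89

Rate ρ ≈ ε_4/ε_3 = 5.461×10⁻³/7.036×10⁻³ = 0.7762.
After j more steps, ε_{4+j} ≈ 5.461×10⁻³·ρ^j; need ρ^j ≤ 1e-12/5.461×10⁻³ = 1.83117e-10.
j ≥ ln(1.83117e-10)/ln(0.7762) = -22.4209/-0.25335 = 88.498.
So 89 more iterations are needed.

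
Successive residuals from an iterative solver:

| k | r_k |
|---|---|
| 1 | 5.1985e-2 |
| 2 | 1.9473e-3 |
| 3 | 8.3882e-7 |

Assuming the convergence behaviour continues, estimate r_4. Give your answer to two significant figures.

9.6e-15

First estimate the order: p ≈ ln(r_3/r_2) / ln(r_2/r_1) = ln(8.3882e-7/1.9473e-3)/ln(1.9473e-3/5.1985e-2) = ln(0.000430761)/ln(0.0374589) ≈ 2.3595.
Then r_4 ≈ r_3·(r_3/r_2)^p = 8.3882e-7·(0.000430761)^2.3595 = 8.3882e-7·1.14414e-08 ≈ 9.597e-15.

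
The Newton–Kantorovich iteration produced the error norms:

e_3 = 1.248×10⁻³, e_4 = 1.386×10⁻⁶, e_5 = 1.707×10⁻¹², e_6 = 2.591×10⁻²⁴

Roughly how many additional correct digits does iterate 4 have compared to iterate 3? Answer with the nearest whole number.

3

Digits gained ≈ log₁₀(e_3/e_4) = log₁₀(1.248×10⁻³/1.386×10⁻⁶) = log₁₀(900.433) ≈ 2.954.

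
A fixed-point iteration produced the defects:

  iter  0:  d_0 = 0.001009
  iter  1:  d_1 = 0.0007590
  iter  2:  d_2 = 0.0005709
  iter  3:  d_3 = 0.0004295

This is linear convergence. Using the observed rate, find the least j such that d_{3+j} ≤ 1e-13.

Rate ρ ≈ d_3/d_2 = 0.0004295/0.0005709 = 0.7523.
After j more steps, d_{3+j} ≈ 0.0004295·ρ^j; need ρ^j ≤ 1e-13/0.0004295 = 2.32829e-10.
j ≥ ln(2.32829e-10)/ln(0.7523) = -22.1807/-0.28462 = 77.931.
So 78 more iterations are needed.

78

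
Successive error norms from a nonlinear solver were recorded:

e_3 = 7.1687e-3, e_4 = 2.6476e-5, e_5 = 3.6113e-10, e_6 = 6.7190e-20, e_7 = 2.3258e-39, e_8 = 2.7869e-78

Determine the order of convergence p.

Consecutive ratios: e_8/e_7 = 2.7869e-78/2.3258e-39 = 1.19825e-39, e_7/e_6 = 2.3258e-39/6.7190e-20 = 3.46153e-20.
p ≈ ln(1.19825e-39)/ln(3.46153e-20) = -89.6200/-44.8100 ≈ 2.00.
So the convergence is quadratic (order 2).

2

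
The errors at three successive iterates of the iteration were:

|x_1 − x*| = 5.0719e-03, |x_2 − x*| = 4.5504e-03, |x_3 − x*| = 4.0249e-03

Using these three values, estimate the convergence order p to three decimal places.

1.131

p ≈ ln(|x_3 − x*|/|x_2 − x*|) / ln(|x_2 − x*|/|x_1 − x*|)
  = ln(4.0249e-03/4.5504e-03) / ln(4.5504e-03/5.0719e-03)
  = ln(0.884516) / ln(0.897179)
  = -0.122715 / -0.108500 ≈ 1.131014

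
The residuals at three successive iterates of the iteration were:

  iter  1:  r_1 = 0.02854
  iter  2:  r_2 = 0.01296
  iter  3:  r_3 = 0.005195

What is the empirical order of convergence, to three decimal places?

p ≈ ln(r_3/r_2) / ln(r_2/r_1)
  = ln(0.005195/0.01296) / ln(0.01296/0.02854)
  = ln(0.400849) / ln(0.4541)
  = -0.914170 / -0.789438 ≈ 1.158001

1.158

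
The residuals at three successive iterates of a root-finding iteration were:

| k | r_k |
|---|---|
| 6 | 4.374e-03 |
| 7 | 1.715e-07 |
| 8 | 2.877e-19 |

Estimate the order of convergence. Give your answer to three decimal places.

2.672

p ≈ ln(r_8/r_7) / ln(r_7/r_6)
  = ln(2.877e-19/1.715e-07) / ln(1.715e-07/4.374e-03)
  = ln(1.67755e-12) / ln(3.9209e-05)
  = -27.113687 / -10.146604 ≈ 2.672193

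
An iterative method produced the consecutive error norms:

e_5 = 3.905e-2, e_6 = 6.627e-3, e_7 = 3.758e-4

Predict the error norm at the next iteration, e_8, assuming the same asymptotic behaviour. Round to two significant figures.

First estimate the order: p ≈ ln(e_7/e_6) / ln(e_6/e_5) = ln(3.758e-4/6.627e-3)/ln(6.627e-3/3.905e-2) = ln(0.0567074)/ln(0.169706) ≈ 1.6180.
Then e_8 ≈ e_7·(e_7/e_6)^p = 3.758e-4·(0.0567074)^1.6180 = 3.758e-4·0.00962474 ≈ 3.617e-06.

3.6e-6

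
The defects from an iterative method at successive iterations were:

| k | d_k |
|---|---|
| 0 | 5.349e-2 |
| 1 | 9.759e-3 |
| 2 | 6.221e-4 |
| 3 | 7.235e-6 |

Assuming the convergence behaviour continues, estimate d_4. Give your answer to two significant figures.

5.4e-9

First estimate the order: p ≈ ln(d_3/d_2) / ln(d_2/d_1) = ln(7.235e-6/6.221e-4)/ln(6.221e-4/9.759e-3) = ln(0.01163)/ln(0.0637463) ≈ 1.6180.
Then d_4 ≈ d_3·(d_3/d_2)^p = 7.235e-6·(0.01163)^1.6180 = 7.235e-6·0.000741495 ≈ 5.365e-09.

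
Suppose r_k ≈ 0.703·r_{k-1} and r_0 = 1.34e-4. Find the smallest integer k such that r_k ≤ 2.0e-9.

After k steps, r_k ≈ 1.34e-4·0.703^k.
Need 0.703^k ≤ 2.0e-9/1.34e-4 = 1.49254e-05.
k ≥ ln(1.49254e-05)/ln(0.703) = -11.1124/-0.35240 = 31.533.
Smallest integer k = 32.

32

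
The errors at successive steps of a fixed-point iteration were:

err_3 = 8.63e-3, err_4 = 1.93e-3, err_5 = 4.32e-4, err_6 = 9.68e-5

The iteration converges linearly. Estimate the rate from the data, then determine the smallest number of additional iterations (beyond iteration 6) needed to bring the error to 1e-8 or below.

Rate ρ ≈ err_6/err_5 = 9.68e-5/4.32e-4 = 0.2241.
After j more steps, err_{6+j} ≈ 9.68e-5·ρ^j; need ρ^j ≤ 1e-8/9.68e-5 = 0.000103306.
j ≥ ln(0.000103306)/ln(0.2241) = -9.1778/-1.49566 = 6.136.
So 7 more iterations are needed.

7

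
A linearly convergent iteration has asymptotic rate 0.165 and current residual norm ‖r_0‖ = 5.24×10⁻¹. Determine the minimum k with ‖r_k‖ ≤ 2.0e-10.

13

After k steps, ‖r_k‖ ≈ 5.24×10⁻¹·0.165^k.
Need 0.165^k ≤ 2.0e-10/5.24×10⁻¹ = 3.81679e-10.
k ≥ ln(3.81679e-10)/ln(0.165) = -21.6864/-1.80181 = 12.036.
Smallest integer k = 13.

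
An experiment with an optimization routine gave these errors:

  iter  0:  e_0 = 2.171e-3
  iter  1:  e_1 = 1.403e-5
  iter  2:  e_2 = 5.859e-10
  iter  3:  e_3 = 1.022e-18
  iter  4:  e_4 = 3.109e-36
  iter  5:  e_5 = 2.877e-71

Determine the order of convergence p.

Consecutive ratios: e_5/e_4 = 2.877e-71/3.109e-36 = 9.25378e-36, e_4/e_3 = 3.109e-36/1.022e-18 = 3.04207e-18.
p ≈ ln(9.25378e-36)/ln(3.04207e-18) = -80.6680/-40.3340 ≈ 2.00.
So the convergence is quadratic (order 2).

2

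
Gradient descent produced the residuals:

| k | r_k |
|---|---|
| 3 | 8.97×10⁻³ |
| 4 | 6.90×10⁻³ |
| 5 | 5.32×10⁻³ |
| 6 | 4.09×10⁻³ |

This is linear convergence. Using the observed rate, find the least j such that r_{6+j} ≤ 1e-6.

32

Rate ρ ≈ r_6/r_5 = 4.09×10⁻³/5.32×10⁻³ = 0.7688.
After j more steps, r_{6+j} ≈ 4.09×10⁻³·ρ^j; need ρ^j ≤ 1e-6/4.09×10⁻³ = 0.000244499.
j ≥ ln(0.000244499)/ln(0.7688) = -8.3163/-0.26292 = 31.631.
So 32 more iterations are needed.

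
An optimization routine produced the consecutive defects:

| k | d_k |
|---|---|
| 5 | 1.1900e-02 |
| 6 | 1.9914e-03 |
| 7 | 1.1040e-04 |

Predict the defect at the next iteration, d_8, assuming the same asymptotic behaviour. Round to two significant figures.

First estimate the order: p ≈ ln(d_7/d_6) / ln(d_6/d_5) = ln(1.1040e-04/1.9914e-03)/ln(1.9914e-03/1.1900e-02) = ln(0.0554384)/ln(0.167345) ≈ 1.6180.
Then d_8 ≈ d_7·(d_7/d_6)^p = 1.1040e-04·(0.0554384)^1.6180 = 1.1040e-04·0.00927867 ≈ 1.024e-06.

1.0e-6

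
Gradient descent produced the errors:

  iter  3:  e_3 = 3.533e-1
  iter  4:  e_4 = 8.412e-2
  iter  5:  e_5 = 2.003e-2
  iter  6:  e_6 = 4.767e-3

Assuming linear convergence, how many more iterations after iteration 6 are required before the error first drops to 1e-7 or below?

Rate ρ ≈ e_6/e_5 = 4.767e-3/2.003e-2 = 0.2380.
After j more steps, e_{6+j} ≈ 4.767e-3·ρ^j; need ρ^j ≤ 1e-7/4.767e-3 = 2.09776e-05.
j ≥ ln(2.09776e-05)/ln(0.2380) = -10.7721/-1.43548 = 7.504.
So 8 more iterations are needed.

8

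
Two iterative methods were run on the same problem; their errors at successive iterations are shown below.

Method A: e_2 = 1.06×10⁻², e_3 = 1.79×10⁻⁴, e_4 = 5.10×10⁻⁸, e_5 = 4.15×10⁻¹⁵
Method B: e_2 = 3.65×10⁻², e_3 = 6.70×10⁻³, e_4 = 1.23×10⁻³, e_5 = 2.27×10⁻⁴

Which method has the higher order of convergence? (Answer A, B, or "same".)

Method A: p ≈ ln(4.15×10⁻¹⁵/5.10×10⁻⁸)/ln(5.10×10⁻⁸/1.79×10⁻⁴) ≈ 2.00.
Method B: p ≈ ln(2.27×10⁻⁴/1.23×10⁻³)/ln(1.23×10⁻³/6.70×10⁻³) ≈ 1.00.
Method A has the higher order (≈2.0 vs ≈1.0).

A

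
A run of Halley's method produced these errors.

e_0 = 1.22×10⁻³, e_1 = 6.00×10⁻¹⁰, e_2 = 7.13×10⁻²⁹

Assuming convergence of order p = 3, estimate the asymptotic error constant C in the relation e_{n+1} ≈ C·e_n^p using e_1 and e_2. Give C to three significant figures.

0.330

C ≈ e_2 / e_1^3
  = 7.13×10⁻²⁹ / (6.00×10⁻¹⁰)^3
  = 7.13×10⁻²⁹ / 2.16e-28 ≈ 0.33009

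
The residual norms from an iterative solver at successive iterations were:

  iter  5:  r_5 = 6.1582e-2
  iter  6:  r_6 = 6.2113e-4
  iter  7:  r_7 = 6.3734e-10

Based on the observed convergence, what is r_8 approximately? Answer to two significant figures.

6.9e-28

First estimate the order: p ≈ ln(r_7/r_6) / ln(r_6/r_5) = ln(6.3734e-10/6.2113e-4)/ln(6.2113e-4/6.1582e-2) = ln(1.0261e-06)/ln(0.0100862) ≈ 3.0000.
Then r_8 ≈ r_7·(r_7/r_6)^p = 6.3734e-10·(1.0261e-06)^3.0000 = 6.3734e-10·1.08036e-18 ≈ 6.886e-28.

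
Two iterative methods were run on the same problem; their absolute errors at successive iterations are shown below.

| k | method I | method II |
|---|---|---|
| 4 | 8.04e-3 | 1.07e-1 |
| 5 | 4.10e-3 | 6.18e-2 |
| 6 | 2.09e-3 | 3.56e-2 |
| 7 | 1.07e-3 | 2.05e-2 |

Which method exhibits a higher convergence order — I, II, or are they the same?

Method I: p ≈ ln(1.07e-3/2.09e-3)/ln(2.09e-3/4.10e-3) ≈ 0.99.
Method II: p ≈ ln(2.05e-2/3.56e-2)/ln(3.56e-2/6.18e-2) ≈ 1.00.
Both orders ≈ 1.0 — effectively the same.

same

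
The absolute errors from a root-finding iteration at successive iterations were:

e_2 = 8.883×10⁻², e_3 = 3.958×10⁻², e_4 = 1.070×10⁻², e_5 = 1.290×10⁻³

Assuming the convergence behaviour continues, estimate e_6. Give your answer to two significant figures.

First estimate the order: p ≈ ln(e_5/e_4) / ln(e_4/e_3) = ln(1.290×10⁻³/1.070×10⁻²)/ln(1.070×10⁻²/3.958×10⁻²) = ln(0.120561)/ln(0.270339) ≈ 1.6173.
Then e_6 ≈ e_5·(e_5/e_4)^p = 1.290×10⁻³·(0.120561)^1.6173 = 1.290×10⁻³·0.0326615 ≈ 4.213e-05.

4.2e-5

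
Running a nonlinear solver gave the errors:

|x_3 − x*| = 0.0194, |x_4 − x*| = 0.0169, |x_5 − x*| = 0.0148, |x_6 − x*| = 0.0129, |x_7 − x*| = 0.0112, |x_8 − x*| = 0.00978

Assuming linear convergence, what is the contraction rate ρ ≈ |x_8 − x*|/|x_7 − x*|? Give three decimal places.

ρ ≈ |x_8 − x*|/|x_7 − x*| = 0.00978/0.0112 = 0.87321

0.873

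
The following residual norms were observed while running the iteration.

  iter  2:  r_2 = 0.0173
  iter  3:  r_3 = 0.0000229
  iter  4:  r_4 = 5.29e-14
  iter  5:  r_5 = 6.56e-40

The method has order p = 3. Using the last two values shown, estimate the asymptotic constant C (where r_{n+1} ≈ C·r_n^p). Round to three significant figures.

C ≈ r_5 / r_4^3
  = 6.56e-40 / (5.29e-14)^3
  = 6.56e-40 / 1.48036e-40 ≈ 4.4314

4.43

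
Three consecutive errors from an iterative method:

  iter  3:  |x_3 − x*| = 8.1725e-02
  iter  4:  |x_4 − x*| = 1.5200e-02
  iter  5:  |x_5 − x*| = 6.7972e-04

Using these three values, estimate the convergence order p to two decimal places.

1.85

p ≈ ln(|x_5 − x*|/|x_4 − x*|) / ln(|x_4 − x*|/|x_3 − x*|)
  = ln(6.7972e-04/1.5200e-02) / ln(1.5200e-02/8.1725e-02)
  = ln(0.0447184) / ln(0.18599)
  = -3.10737 / -1.68206 ≈ 1.84736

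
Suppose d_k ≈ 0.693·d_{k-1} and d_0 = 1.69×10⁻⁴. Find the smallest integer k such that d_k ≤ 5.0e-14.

After k steps, d_k ≈ 1.69×10⁻⁴·0.693^k.
Need 0.693^k ≤ 5.0e-14/1.69×10⁻⁴ = 2.95858e-10.
k ≥ ln(2.95858e-10)/ln(0.693) = -21.9411/-0.36673 = 59.829.
Smallest integer k = 60.

60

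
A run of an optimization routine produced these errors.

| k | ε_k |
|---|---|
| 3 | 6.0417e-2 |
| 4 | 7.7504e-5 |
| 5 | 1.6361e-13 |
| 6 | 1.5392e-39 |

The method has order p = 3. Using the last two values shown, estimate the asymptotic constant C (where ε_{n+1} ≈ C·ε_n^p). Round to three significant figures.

0.351

C ≈ ε_6 / ε_5^3
  = 1.5392e-39 / (1.6361e-13)^3
  = 1.5392e-39 / 4.37955e-39 ≈ 0.35145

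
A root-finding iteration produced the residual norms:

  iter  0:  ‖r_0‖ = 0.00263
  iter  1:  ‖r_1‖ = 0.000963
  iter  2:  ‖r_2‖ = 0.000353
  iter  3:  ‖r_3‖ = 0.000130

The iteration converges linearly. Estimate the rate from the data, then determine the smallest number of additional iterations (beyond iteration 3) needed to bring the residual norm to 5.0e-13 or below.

20

Rate ρ ≈ ‖r_3‖/‖r_2‖ = 0.000130/0.000353 = 0.3683.
After j more steps, ‖r_{3+j}‖ ≈ 0.000130·ρ^j; need ρ^j ≤ 5.0e-13/0.000130 = 3.84615e-09.
j ≥ ln(3.84615e-09)/ln(0.3683) = -19.3762/-0.99886 = 19.398.
So 20 more iterations are needed.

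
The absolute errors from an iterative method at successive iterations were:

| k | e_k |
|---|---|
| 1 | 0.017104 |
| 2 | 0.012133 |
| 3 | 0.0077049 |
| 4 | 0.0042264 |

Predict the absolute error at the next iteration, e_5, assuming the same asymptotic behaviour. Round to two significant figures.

1.9e-3

First estimate the order: p ≈ ln(e_4/e_3) / ln(e_3/e_2) = ln(0.0042264/0.0077049)/ln(0.0077049/0.012133) = ln(0.548534)/ln(0.635037) ≈ 1.3225.
Then e_5 ≈ e_4·(e_4/e_3)^p = 0.0042264·(0.548534)^1.3225 = 0.0042264·0.451957 ≈ 0.00191.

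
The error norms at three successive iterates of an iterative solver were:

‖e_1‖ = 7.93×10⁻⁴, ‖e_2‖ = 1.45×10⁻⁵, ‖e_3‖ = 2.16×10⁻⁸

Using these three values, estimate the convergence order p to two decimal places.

1.63

p ≈ ln(‖e_3‖/‖e_2‖) / ln(‖e_2‖/‖e_1‖)
  = ln(2.16×10⁻⁸/1.45×10⁻⁵) / ln(1.45×10⁻⁵/7.93×10⁻⁴)
  = ln(0.00148966) / ln(0.018285)
  = -6.50921 / -4.00167 ≈ 1.62662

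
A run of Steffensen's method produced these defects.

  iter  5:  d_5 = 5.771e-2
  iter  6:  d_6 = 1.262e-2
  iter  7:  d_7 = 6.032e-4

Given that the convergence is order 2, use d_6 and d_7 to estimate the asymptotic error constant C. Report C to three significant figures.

3.79

C ≈ d_7 / d_6^2
  = 6.032e-4 / (1.262e-2)^2
  = 6.032e-4 / 0.000159264 ≈ 3.7874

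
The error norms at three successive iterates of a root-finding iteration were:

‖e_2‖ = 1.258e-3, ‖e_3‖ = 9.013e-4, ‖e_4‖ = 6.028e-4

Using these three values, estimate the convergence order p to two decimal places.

p ≈ ln(‖e_4‖/‖e_3‖) / ln(‖e_3‖/‖e_2‖)
  = ln(6.028e-4/9.013e-4) / ln(9.013e-4/1.258e-3)
  = ln(0.668812) / ln(0.716455)
  = -0.40225 / -0.33344 ≈ 1.20636

1.21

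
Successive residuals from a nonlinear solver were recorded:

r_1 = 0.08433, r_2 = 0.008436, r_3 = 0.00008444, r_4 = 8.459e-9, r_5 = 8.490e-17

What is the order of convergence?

2

Consecutive ratios: r_5/r_4 = 8.490e-17/8.459e-9 = 1.00366e-08, r_4/r_3 = 8.459e-9/0.00008444 = 0.000100178.
p ≈ ln(1.00366e-08)/ln(0.000100178) = -18.4170/-9.2086 ≈ 2.00.
So the convergence is quadratic (order 2).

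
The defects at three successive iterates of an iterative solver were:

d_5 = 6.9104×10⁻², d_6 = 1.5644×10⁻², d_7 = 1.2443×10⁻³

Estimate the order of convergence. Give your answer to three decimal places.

1.704

p ≈ ln(d_7/d_6) / ln(d_6/d_5)
  = ln(1.2443×10⁻³/1.5644×10⁻²) / ln(1.5644×10⁻²/6.9104×10⁻²)
  = ln(0.0795385) / ln(0.226383)
  = -2.531514 / -1.485527 ≈ 1.704118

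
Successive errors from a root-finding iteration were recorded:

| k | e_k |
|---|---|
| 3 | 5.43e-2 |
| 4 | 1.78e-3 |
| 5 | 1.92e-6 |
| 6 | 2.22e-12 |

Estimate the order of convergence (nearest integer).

2

Consecutive ratios: e_6/e_5 = 2.22e-12/1.92e-6 = 1.15625e-06, e_5/e_4 = 1.92e-6/1.78e-3 = 0.00107865.
p ≈ ln(1.15625e-06)/ln(0.00107865) = -13.6703/-6.8320 ≈ 2.00.
So the convergence is quadratic (order 2).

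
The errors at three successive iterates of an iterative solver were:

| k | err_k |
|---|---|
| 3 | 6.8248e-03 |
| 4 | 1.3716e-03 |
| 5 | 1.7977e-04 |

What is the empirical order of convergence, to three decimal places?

1.266

p ≈ ln(err_5/err_4) / ln(err_4/err_3)
  = ln(1.7977e-04/1.3716e-03) / ln(1.3716e-03/6.8248e-03)
  = ln(0.131066) / ln(0.200973)
  = -2.032054 / -1.604585 ≈ 1.266405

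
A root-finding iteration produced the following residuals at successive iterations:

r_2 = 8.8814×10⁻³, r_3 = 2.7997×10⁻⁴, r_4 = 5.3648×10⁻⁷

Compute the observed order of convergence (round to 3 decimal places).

1.810

p ≈ ln(r_4/r_3) / ln(r_3/r_2)
  = ln(5.3648×10⁻⁷/2.7997×10⁻⁴) / ln(2.7997×10⁻⁴/8.8814×10⁻³)
  = ln(0.00191621) / ln(0.0315232)
  = -6.257406 / -3.457031 ≈ 1.810052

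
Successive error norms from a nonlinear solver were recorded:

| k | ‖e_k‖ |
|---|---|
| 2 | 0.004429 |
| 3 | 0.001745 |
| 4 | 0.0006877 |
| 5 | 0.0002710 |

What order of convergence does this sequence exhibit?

Consecutive ratios: ‖e_5‖/‖e_4‖ = 0.0002710/0.0006877 = 0.394067, ‖e_4‖/‖e_3‖ = 0.0006877/0.001745 = 0.394097.
p ≈ ln(0.394067)/ln(0.394097) = -0.9312/-0.9312 ≈ 1.00.
So the convergence is linear (order 1).

1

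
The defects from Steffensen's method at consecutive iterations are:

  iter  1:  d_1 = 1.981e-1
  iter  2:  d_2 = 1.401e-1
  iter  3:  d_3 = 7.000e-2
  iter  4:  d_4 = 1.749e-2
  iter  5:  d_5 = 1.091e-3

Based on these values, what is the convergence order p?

2

Consecutive ratios: d_5/d_4 = 1.091e-3/1.749e-2 = 0.0623785, d_4/d_3 = 1.749e-2/7.000e-2 = 0.249857.
p ≈ ln(0.0623785)/ln(0.249857) = -2.7745/-1.3869 ≈ 2.00.
So the convergence is quadratic (order 2).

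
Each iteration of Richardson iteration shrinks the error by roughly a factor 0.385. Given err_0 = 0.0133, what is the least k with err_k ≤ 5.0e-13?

26

After k steps, err_k ≈ 0.0133·0.385^k.
Need 0.385^k ≤ 5.0e-13/0.0133 = 3.7594e-11.
k ≥ ln(3.7594e-11)/ln(0.385) = -24.0042/-0.95451 = 25.148.
Smallest integer k = 26.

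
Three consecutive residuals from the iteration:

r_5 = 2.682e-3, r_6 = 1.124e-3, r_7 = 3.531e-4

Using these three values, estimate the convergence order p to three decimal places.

1.331

p ≈ ln(r_7/r_6) / ln(r_6/r_5)
  = ln(3.531e-4/1.124e-3) / ln(1.124e-3/2.682e-3)
  = ln(0.314146) / ln(0.41909)
  = -1.157897 / -0.869670 ≈ 1.331421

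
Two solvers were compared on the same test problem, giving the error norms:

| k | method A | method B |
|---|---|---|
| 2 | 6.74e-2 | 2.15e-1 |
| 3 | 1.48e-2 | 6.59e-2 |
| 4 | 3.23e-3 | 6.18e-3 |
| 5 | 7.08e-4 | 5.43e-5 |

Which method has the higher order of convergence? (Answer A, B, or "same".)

Method A: p ≈ ln(7.08e-4/3.23e-3)/ln(3.23e-3/1.48e-2) ≈ 1.00.
Method B: p ≈ ln(5.43e-5/6.18e-3)/ln(6.18e-3/6.59e-2) ≈ 2.00.
Method B has the higher order (≈2.0 vs ≈1.0).

B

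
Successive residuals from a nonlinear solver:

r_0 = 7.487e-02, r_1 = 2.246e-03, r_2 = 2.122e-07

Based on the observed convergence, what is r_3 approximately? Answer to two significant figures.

4.9e-18

First estimate the order: p ≈ ln(r_2/r_1) / ln(r_1/r_0) = ln(2.122e-07/2.246e-03)/ln(2.246e-03/7.487e-02) = ln(9.44791e-05)/ln(0.0299987) ≈ 2.6428.
Then r_3 ≈ r_2·(r_2/r_1)^p = 2.122e-07·(9.44791e-05)^2.6428 = 2.122e-07·2.31003e-11 ≈ 4.902e-18.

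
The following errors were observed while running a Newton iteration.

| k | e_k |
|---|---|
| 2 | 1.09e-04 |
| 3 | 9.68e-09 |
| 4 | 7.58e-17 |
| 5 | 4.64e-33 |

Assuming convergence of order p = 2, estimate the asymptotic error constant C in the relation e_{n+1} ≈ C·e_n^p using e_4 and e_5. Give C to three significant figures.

C ≈ e_5 / e_4^2
  = 4.64e-33 / (7.58e-17)^2
  = 4.64e-33 / 5.74564e-33 ≈ 0.80757

0.808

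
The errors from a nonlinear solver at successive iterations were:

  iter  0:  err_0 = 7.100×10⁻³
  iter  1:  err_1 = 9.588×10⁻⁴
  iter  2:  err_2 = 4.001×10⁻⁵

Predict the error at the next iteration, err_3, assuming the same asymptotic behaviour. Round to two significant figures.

2.6e-7

First estimate the order: p ≈ ln(err_2/err_1) / ln(err_1/err_0) = ln(4.001×10⁻⁵/9.588×10⁻⁴)/ln(9.588×10⁻⁴/7.100×10⁻³) = ln(0.0417292)/ln(0.135042) ≈ 1.5866.
Then err_3 ≈ err_2·(err_2/err_1)^p = 4.001×10⁻⁵·(0.0417292)^1.5866 = 4.001×10⁻⁵·0.00647426 ≈ 2.59e-07.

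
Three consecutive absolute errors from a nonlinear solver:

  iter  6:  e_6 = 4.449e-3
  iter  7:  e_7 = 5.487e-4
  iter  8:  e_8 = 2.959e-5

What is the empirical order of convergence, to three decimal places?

1.395

p ≈ ln(e_8/e_7) / ln(e_7/e_6)
  = ln(2.959e-5/5.487e-4) / ln(5.487e-4/4.449e-3)
  = ln(0.0539275) / ln(0.123331)
  = -2.920115 / -2.092883 ≈ 1.395260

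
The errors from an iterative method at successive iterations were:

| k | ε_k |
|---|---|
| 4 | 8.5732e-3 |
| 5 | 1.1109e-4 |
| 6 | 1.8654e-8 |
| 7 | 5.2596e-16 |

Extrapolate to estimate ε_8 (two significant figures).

First estimate the order: p ≈ ln(ε_7/ε_6) / ln(ε_6/ε_5) = ln(5.2596e-16/1.8654e-8)/ln(1.8654e-8/1.1109e-4) = ln(2.81956e-08)/ln(0.000167918) ≈ 2.0000.
Then ε_8 ≈ ε_7·(ε_7/ε_6)^p = 5.2596e-16·(2.81956e-08)^2.0000 = 5.2596e-16·7.94992e-16 ≈ 4.181e-31.

4.2e-31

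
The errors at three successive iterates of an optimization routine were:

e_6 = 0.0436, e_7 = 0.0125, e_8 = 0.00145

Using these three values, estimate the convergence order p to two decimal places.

p ≈ ln(e_8/e_7) / ln(e_7/e_6)
  = ln(0.00145/0.0125) / ln(0.0125/0.0436)
  = ln(0.116) / ln(0.286697)
  = -2.15417 / -1.24933 ≈ 1.72426

1.72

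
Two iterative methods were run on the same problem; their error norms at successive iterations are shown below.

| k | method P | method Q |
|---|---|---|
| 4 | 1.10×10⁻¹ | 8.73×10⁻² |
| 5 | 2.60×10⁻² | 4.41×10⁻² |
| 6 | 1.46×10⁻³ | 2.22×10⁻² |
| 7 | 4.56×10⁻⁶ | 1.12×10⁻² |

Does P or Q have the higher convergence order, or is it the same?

P

Method P: p ≈ ln(4.56×10⁻⁶/1.46×10⁻³)/ln(1.46×10⁻³/2.60×10⁻²) ≈ 2.00.
Method Q: p ≈ ln(1.12×10⁻²/2.22×10⁻²)/ln(2.22×10⁻²/4.41×10⁻²) ≈ 1.00.
Method P has the higher order (≈2.0 vs ≈1.0).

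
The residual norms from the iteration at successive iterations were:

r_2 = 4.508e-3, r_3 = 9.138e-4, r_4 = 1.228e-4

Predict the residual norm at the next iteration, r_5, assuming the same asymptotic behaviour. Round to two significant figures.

9.8e-6

First estimate the order: p ≈ ln(r_4/r_3) / ln(r_3/r_2) = ln(1.228e-4/9.138e-4)/ln(9.138e-4/4.508e-3) = ln(0.134384)/ln(0.202706) ≈ 1.2576.
Then r_5 ≈ r_4·(r_4/r_3)^p = 1.228e-4·(0.134384)^1.2576 = 1.228e-4·0.0801327 ≈ 9.84e-06.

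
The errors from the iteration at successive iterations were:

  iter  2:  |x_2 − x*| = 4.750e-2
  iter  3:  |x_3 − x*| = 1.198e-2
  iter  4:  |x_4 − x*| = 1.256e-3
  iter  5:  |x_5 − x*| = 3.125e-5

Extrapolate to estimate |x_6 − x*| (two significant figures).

7.4e-8

First estimate the order: p ≈ ln(|x_5 − x*|/|x_4 − x*|) / ln(|x_4 − x*|/|x_3 − x*|) = ln(3.125e-5/1.256e-3)/ln(1.256e-3/1.198e-2) = ln(0.0248806)/ln(0.104841) ≈ 1.6378.
Then |x_6 − x*| ≈ |x_5 − x*|·(|x_5 − x*|/|x_4 − x*|)^p = 3.125e-5·(0.0248806)^1.6378 = 3.125e-5·0.00235907 ≈ 7.372e-08.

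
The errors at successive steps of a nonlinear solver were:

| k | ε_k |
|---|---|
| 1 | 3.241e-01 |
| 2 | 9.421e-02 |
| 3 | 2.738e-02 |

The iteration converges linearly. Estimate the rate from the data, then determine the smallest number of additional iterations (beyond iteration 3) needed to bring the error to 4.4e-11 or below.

Rate ρ ≈ ε_3/ε_2 = 2.738e-02/9.421e-02 = 0.2906.
After j more steps, ε_{3+j} ≈ 2.738e-02·ρ^j; need ρ^j ≤ 4.4e-11/2.738e-02 = 1.60701e-09.
j ≥ ln(1.60701e-09)/ln(0.2906) = -20.2489/-1.23581 = 16.385.
So 17 more iterations are needed.

17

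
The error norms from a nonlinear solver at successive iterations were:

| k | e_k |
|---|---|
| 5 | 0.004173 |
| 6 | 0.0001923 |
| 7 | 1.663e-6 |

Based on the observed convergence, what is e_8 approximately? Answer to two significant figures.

First estimate the order: p ≈ ln(e_7/e_6) / ln(e_6/e_5) = ln(1.663e-6/0.0001923)/ln(0.0001923/0.004173) = ln(0.00864795)/ln(0.046082) ≈ 1.5437.
Then e_8 ≈ e_7·(e_7/e_6)^p = 1.663e-6·(0.00864795)^1.5437 = 1.663e-6·0.000653451 ≈ 1.087e-09.

1.1e-9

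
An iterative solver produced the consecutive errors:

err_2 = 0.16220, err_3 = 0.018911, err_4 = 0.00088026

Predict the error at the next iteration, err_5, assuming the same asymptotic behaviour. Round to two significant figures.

First estimate the order: p ≈ ln(err_4/err_3) / ln(err_3/err_2) = ln(0.00088026/0.018911)/ln(0.018911/0.16220) = ln(0.0465475)/ln(0.116591) ≈ 1.4273.
Then err_5 ≈ err_4·(err_4/err_3)^p = 0.00088026·(0.0465475)^1.4273 = 0.00088026·0.0125513 ≈ 1.105e-05.

1.1e-5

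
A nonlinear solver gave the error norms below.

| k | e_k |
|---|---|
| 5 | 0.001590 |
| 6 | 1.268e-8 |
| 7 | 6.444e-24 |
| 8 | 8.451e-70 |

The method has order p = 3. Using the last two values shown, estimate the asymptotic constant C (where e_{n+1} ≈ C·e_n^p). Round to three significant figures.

C ≈ e_8 / e_7^3
  = 8.451e-70 / (6.444e-24)^3
  = 8.451e-70 / 2.67588e-70 ≈ 3.1582

3.16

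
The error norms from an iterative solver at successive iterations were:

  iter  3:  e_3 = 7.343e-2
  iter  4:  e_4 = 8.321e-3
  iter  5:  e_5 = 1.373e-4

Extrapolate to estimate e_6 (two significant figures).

First estimate the order: p ≈ ln(e_5/e_4) / ln(e_4/e_3) = ln(1.373e-4/8.321e-3)/ln(8.321e-3/7.343e-2) = ln(0.0165004)/ln(0.113319) ≈ 1.8849.
Then e_6 ≈ e_5·(e_5/e_4)^p = 1.373e-4·(0.0165004)^1.8849 = 1.373e-4·0.000436672 ≈ 5.996e-08.

6.0e-8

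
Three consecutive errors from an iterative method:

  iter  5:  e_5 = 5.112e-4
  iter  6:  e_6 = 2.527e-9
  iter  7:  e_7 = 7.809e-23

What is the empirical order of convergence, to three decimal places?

p ≈ ln(e_7/e_6) / ln(e_6/e_5)
  = ln(7.809e-23/2.527e-9) / ln(2.527e-9/5.112e-4)
  = ln(3.09023e-14) / ln(4.94327e-06)
  = -31.107946 / -12.217484 ≈ 2.546183

2.546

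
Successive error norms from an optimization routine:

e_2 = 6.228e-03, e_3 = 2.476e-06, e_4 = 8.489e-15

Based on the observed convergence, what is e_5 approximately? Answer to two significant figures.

7.2e-36

First estimate the order: p ≈ ln(e_4/e_3) / ln(e_3/e_2) = ln(8.489e-15/2.476e-06)/ln(2.476e-06/6.228e-03) = ln(3.42851e-09)/ln(0.000397559) ≈ 2.4892.
Then e_5 ≈ e_4·(e_4/e_3)^p = 8.489e-15·(3.42851e-09)^2.4892 = 8.489e-15·8.49541e-22 ≈ 7.212e-36.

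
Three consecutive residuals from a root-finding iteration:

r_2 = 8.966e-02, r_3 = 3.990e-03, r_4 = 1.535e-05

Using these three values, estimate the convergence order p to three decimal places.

p ≈ ln(r_4/r_3) / ln(r_3/r_2)
  = ln(1.535e-05/3.990e-03) / ln(3.990e-03/8.966e-02)
  = ln(0.00384712) / ln(0.0445014)
  = -5.560430 / -3.112235 ≈ 1.786636

1.787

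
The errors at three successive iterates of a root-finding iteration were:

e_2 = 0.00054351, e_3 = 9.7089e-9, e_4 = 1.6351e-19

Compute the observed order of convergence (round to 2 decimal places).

p ≈ ln(e_4/e_3) / ln(e_3/e_2)
  = ln(1.6351e-19/9.7089e-9) / ln(9.7089e-9/0.00054351)
  = ln(1.68412e-11) / ln(1.78633e-05)
  = -24.80719 / -10.93276 ≈ 2.26907

2.27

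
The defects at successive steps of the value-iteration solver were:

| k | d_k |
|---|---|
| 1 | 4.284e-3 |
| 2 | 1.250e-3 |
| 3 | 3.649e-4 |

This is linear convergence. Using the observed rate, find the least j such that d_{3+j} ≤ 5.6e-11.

13

Rate ρ ≈ d_3/d_2 = 3.649e-4/1.250e-3 = 0.2919.
After j more steps, d_{3+j} ≈ 3.649e-4·ρ^j; need ρ^j ≤ 5.6e-11/3.649e-4 = 1.53467e-07.
j ≥ ln(1.53467e-07)/ln(0.2919) = -15.6898/-1.23134 = 12.742.
So 13 more iterations are needed.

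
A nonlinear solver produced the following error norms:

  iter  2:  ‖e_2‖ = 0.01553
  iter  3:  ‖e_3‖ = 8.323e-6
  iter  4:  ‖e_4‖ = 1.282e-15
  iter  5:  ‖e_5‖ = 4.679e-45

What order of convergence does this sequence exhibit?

3

Consecutive ratios: ‖e_5‖/‖e_4‖ = 4.679e-45/1.282e-15 = 3.64977e-30, ‖e_4‖/‖e_3‖ = 1.282e-15/8.323e-6 = 1.54031e-10.
p ≈ ln(3.64977e-30)/ln(1.54031e-10) = -67.7829/-22.5939 ≈ 3.00.
So the convergence is cubic (order 3).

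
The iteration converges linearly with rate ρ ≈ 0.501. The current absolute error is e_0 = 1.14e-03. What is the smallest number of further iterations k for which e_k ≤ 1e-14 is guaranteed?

After k steps, e_k ≈ 1.14e-03·0.501^k.
Need 0.501^k ≤ 1e-14/1.14e-03 = 8.77193e-12.
k ≥ ln(8.77193e-12)/ln(0.501) = -25.4595/-0.69115 = 36.836.
Smallest integer k = 37.

37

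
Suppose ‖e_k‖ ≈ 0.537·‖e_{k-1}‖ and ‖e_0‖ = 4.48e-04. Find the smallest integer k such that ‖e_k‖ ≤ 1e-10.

After k steps, ‖e_k‖ ≈ 4.48e-04·0.537^k.
Need 0.537^k ≤ 1e-10/4.48e-04 = 2.23214e-07.
k ≥ ln(2.23214e-07)/ln(0.537) = -15.3151/-0.62176 = 24.632.
Smallest integer k = 25.

25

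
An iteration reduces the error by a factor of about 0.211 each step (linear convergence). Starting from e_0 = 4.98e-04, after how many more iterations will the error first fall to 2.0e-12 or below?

13

After k steps, e_k ≈ 4.98e-04·0.211^k.
Need 0.211^k ≤ 2.0e-12/4.98e-04 = 4.01606e-09.
k ≥ ln(4.01606e-09)/ln(0.211) = -19.3330/-1.55590 = 12.426.
Smallest integer k = 13.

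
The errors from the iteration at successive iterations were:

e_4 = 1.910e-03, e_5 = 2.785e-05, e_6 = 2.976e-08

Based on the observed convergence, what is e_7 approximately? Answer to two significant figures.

4.6e-13

First estimate the order: p ≈ ln(e_6/e_5) / ln(e_5/e_4) = ln(2.976e-08/2.785e-05)/ln(2.785e-05/1.910e-03) = ln(0.00106858)/ln(0.0145812) ≈ 1.6181.
Then e_7 ≈ e_6·(e_6/e_5)^p = 2.976e-08·(0.00106858)^1.6181 = 2.976e-08·1.55709e-05 ≈ 4.634e-13.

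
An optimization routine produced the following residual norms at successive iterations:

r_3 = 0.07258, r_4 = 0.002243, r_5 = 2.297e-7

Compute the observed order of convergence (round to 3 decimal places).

2.642

p ≈ ln(r_5/r_4) / ln(r_4/r_3)
  = ln(2.297e-7/0.002243) / ln(0.002243/0.07258)
  = ln(0.000102407) / ln(0.0309038)
  = -9.186555 / -3.476876 ≈ 2.642187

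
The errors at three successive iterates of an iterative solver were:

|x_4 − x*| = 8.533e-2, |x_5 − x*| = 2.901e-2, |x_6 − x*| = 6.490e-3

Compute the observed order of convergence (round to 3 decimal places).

p ≈ ln(|x_6 − x*|/|x_5 − x*|) / ln(|x_5 − x*|/|x_4 − x*|)
  = ln(6.490e-3/2.901e-2) / ln(2.901e-2/8.533e-2)
  = ln(0.223716) / ln(0.339974)
  = -1.497378 / -1.078886 ≈ 1.387893

1.388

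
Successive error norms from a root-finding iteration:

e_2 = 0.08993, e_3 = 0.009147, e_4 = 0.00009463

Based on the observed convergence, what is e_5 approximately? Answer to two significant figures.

1.0e-8

First estimate the order: p ≈ ln(e_4/e_3) / ln(e_3/e_2) = ln(0.00009463/0.009147)/ln(0.009147/0.08993) = ln(0.0103455)/ln(0.101712) ≈ 2.0000.
Then e_5 ≈ e_4·(e_4/e_3)^p = 0.00009463·(0.0103455)^2.0000 = 0.00009463·0.000107029 ≈ 1.013e-08.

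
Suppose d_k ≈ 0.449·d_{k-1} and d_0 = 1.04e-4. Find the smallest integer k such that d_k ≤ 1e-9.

After k steps, d_k ≈ 1.04e-4·0.449^k.
Need 0.449^k ≤ 1e-9/1.04e-4 = 9.61538e-06.
k ≥ ln(9.61538e-06)/ln(0.449) = -11.5521/-0.80073 = 14.427.
Smallest integer k = 15.

15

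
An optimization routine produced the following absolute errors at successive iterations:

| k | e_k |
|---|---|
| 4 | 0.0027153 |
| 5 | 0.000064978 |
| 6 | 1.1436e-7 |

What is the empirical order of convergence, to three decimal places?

p ≈ ln(e_6/e_5) / ln(e_5/e_4)
  = ln(1.1436e-7/0.000064978) / ln(0.000064978/0.0027153)
  = ln(0.00175998) / ln(0.0239303)
  = -6.342453 / -3.732610 ≈ 1.699201

1.699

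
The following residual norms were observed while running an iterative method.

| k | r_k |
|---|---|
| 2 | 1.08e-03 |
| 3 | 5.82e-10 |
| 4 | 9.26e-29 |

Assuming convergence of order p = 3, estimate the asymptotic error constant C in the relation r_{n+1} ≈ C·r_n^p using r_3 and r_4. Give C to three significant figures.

0.470

C ≈ r_4 / r_3^3
  = 9.26e-29 / (5.82e-10)^3
  = 9.26e-29 / 1.97137e-28 ≈ 0.46972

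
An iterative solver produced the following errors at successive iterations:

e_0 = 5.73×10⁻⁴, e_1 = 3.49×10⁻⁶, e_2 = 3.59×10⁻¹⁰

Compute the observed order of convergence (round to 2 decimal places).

p ≈ ln(e_2/e_1) / ln(e_1/e_0)
  = ln(3.59×10⁻¹⁰/3.49×10⁻⁶) / ln(3.49×10⁻⁶/5.73×10⁻⁴)
  = ln(0.000102865) / ln(0.00609075)
  = -9.18209 / -5.10098 ≈ 1.80006

1.80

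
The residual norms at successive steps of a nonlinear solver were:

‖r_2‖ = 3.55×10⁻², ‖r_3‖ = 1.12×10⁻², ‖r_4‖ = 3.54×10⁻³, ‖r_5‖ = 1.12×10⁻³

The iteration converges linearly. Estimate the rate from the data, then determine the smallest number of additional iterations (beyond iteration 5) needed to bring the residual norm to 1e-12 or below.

Rate ρ ≈ ‖r_5‖/‖r_4‖ = 1.12×10⁻³/3.54×10⁻³ = 0.3164.
After j more steps, ‖r_{5+j}‖ ≈ 1.12×10⁻³·ρ^j; need ρ^j ≤ 1e-12/1.12×10⁻³ = 8.92857e-10.
j ≥ ln(8.92857e-10)/ln(0.3164) = -20.8366/-1.15075 = 18.107.
So 19 more iterations are needed.

19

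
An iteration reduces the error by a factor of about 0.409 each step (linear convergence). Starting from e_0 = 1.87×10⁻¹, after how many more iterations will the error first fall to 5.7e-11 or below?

25

After k steps, e_k ≈ 1.87×10⁻¹·0.409^k.
Need 0.409^k ≤ 5.7e-11/1.87×10⁻¹ = 3.04813e-10.
k ≥ ln(3.04813e-10)/ln(0.409) = -21.9113/-0.89404 = 24.508.
Smallest integer k = 25.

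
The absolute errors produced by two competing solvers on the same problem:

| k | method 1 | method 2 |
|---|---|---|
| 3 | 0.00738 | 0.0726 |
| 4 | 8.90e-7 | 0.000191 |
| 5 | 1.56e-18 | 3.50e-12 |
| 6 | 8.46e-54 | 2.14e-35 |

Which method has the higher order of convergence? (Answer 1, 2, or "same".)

Method 1: p ≈ ln(8.46e-54/1.56e-18)/ln(1.56e-18/8.90e-7) ≈ 3.00.
Method 2: p ≈ ln(2.14e-35/3.50e-12)/ln(3.50e-12/0.000191) ≈ 3.00.
Both orders ≈ 3.0 — effectively the same.

same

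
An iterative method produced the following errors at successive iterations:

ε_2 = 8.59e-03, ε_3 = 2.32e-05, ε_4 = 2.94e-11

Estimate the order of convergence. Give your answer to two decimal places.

p ≈ ln(ε_4/ε_3) / ln(ε_3/ε_2)
  = ln(2.94e-11/2.32e-05) / ln(2.32e-05/8.59e-03)
  = ln(1.26724e-06) / ln(0.00270081)
  = -13.57867 / -5.91420 ≈ 2.29594

2.30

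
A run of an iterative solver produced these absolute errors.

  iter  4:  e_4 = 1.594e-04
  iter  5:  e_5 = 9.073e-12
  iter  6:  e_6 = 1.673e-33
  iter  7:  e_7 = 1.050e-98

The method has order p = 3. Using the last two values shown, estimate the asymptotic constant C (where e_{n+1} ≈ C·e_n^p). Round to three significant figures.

2.24

C ≈ e_7 / e_6^3
  = 1.050e-98 / (1.673e-33)^3
  = 1.050e-98 / 4.68261e-99 ≈ 2.2423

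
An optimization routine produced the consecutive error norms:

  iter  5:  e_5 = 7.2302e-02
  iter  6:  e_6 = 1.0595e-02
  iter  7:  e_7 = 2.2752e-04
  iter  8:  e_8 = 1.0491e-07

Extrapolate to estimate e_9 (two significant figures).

First estimate the order: p ≈ ln(e_8/e_7) / ln(e_7/e_6) = ln(1.0491e-07/2.2752e-04)/ln(2.2752e-04/1.0595e-02) = ln(0.000461102)/ln(0.0214743) ≈ 2.0000.
Then e_9 ≈ e_8·(e_8/e_7)^p = 1.0491e-07·(0.000461102)^2.0000 = 1.0491e-07·2.12615e-07 ≈ 2.231e-14.

2.2e-14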